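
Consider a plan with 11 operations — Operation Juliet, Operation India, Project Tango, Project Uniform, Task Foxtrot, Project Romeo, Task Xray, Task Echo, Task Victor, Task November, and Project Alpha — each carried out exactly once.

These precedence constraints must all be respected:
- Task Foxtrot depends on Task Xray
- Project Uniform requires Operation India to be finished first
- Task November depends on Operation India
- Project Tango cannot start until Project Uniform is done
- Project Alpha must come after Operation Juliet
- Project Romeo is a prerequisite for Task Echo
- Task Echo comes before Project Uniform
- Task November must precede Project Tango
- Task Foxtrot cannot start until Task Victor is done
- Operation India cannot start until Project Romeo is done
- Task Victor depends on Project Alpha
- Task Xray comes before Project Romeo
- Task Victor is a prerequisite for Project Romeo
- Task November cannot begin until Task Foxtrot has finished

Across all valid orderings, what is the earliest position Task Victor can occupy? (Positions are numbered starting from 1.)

Working backwards through the constraints from Task Victor, its full set of required predecessors is Operation Juliet, Project Alpha — 2 of them.
So at minimum 2 operations come before Task Victor, putting Task Victor no earlier than position 3. That position is achievable by scheduling exactly those predecessors first.

3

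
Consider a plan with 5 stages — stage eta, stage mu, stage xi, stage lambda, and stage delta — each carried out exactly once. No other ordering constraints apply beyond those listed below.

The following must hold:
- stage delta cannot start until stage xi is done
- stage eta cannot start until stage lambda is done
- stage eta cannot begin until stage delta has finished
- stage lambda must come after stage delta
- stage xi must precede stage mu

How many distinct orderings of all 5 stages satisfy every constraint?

Only stage xi has no prerequisites, so it must go first.
Enumerating by repeatedly choosing an available stage (one whose prerequisites are all placed) gives 4 distinct complete orderings.

4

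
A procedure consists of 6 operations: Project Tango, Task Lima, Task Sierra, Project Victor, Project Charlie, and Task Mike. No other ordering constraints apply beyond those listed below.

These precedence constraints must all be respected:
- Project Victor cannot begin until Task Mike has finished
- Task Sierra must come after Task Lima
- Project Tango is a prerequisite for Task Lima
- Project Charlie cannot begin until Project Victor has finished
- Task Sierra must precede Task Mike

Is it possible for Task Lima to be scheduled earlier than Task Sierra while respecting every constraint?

Task Lima is actually forced before Task Sierra by the constraints, so certainly some valid ordering has Task Lima first.

Yes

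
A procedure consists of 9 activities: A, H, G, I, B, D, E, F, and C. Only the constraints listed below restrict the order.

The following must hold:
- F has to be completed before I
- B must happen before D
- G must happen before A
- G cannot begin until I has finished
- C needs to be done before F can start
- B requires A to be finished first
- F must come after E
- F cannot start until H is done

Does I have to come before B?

Tracing the constraints gives a chain: I → G → A → B.
That forces I before B in every valid schedule.

Yes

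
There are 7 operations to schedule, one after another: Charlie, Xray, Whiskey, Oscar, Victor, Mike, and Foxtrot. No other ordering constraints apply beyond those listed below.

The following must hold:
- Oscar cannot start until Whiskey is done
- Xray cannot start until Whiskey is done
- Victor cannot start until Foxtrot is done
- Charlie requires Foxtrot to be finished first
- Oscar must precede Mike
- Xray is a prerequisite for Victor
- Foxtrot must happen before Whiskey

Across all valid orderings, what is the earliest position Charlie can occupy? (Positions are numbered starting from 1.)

2

The only operation forced before Charlie (directly or transitively) is Foxtrot.
With 1 mandatory predecessor, the earliest Charlie can sit is position 1+1 = 2, and placing just that one first achieves it.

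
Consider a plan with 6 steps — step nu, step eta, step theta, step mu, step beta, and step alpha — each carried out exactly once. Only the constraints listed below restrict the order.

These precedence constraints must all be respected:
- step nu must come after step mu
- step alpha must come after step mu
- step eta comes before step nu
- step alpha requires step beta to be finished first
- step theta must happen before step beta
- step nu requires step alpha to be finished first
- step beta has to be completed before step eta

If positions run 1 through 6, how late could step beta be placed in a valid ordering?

The steps that are forced after step beta, directly or by a chain of constraints, are step nu, step eta, step alpha. That's 3 steps.
With 3 mandatory successors out of 6 steps total, the latest slot for step beta is 6−3 = 3, and it's reachable by doing all non-successors before step beta.

3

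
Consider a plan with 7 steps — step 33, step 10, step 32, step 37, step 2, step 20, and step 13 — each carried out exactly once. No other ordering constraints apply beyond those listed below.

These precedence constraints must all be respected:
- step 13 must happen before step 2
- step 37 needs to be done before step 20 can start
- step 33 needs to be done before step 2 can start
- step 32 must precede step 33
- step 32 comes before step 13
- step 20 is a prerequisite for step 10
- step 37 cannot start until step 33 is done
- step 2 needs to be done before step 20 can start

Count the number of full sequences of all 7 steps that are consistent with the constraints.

5

Only step 32 has no prerequisites, so it must go first.
Systematically extending each partial ordering one step at a time and counting, there are 5 complete orderings.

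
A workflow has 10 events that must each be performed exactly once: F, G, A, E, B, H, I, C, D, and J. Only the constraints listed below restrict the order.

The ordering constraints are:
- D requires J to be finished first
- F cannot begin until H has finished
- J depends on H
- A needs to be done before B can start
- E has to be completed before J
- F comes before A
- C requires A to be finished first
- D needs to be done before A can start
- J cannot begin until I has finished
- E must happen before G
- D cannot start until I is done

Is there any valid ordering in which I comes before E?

The constraints leave I and E unordered relative to each other; nothing requires E earlier.
So a valid ordering placing I earlier than E exists.

Yes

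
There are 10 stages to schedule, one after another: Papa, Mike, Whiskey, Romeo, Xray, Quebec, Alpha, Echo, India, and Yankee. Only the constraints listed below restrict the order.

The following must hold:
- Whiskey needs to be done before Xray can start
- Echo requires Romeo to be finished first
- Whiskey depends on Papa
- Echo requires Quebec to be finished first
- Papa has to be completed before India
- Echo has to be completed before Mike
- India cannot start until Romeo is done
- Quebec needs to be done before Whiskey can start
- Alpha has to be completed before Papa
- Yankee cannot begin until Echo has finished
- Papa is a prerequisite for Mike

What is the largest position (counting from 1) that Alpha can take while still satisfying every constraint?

5

Following every chain forward from Alpha, the stages that must come later are Papa, Mike, Whiskey, Xray, India — 5 of them.
With 5 mandatory successors out of 10 stages total, the latest slot for Alpha is 10−5 = 5, and it's reachable by doing all non-successors before Alpha.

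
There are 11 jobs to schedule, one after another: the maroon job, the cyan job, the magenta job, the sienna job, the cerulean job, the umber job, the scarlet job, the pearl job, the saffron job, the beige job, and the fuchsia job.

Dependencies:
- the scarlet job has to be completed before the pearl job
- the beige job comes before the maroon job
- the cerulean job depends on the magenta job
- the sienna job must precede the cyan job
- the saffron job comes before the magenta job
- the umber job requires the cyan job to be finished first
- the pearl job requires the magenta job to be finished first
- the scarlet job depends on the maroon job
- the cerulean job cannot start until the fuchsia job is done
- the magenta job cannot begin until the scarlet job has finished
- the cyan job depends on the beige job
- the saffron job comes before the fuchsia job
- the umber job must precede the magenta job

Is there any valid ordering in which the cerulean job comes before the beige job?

No

Following the beige job → the maroon job → the scarlet job → the magenta job → the cerulean job, the beige job must precede the cerulean job in every valid ordering.
Hence the cerulean job can never be scheduled before the beige job.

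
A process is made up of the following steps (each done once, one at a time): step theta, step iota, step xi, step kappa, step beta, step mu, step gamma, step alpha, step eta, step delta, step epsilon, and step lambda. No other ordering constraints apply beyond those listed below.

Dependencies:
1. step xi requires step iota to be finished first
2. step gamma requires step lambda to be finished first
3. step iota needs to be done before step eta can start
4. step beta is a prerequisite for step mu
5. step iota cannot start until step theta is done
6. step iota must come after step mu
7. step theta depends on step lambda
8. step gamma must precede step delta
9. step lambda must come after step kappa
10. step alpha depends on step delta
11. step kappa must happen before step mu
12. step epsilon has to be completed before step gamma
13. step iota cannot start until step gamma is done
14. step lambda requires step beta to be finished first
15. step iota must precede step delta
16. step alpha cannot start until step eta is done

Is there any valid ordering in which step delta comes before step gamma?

There is a dependency chain step gamma → step delta, so step delta always comes after step gamma.
So no valid ordering can have step delta before step gamma.

No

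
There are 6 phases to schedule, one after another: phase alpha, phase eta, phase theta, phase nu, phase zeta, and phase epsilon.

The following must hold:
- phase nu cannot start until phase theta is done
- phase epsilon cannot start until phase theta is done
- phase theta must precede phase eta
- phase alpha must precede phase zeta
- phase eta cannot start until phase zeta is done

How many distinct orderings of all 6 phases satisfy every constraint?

38

The phases with no prerequisites are phase alpha, phase theta; any of them can be placed first.
Systematically extending each partial ordering one phase at a time and counting, there are 38 complete orderings.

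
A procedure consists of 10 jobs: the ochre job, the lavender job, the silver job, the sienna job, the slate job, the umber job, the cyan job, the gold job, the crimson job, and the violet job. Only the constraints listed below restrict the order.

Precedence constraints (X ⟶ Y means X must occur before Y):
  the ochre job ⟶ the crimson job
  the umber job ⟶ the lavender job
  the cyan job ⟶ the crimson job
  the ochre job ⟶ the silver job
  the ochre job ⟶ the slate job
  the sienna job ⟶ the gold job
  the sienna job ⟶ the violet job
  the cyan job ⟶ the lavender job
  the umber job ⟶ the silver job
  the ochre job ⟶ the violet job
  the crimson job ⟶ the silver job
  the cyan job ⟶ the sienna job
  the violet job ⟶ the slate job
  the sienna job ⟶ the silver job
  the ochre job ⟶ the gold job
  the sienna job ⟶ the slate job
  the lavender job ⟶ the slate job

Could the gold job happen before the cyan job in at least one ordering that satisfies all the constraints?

No

Following the cyan job → the sienna job → the gold job, the cyan job must precede the gold job in every valid ordering.
So no valid ordering can have the gold job before the cyan job.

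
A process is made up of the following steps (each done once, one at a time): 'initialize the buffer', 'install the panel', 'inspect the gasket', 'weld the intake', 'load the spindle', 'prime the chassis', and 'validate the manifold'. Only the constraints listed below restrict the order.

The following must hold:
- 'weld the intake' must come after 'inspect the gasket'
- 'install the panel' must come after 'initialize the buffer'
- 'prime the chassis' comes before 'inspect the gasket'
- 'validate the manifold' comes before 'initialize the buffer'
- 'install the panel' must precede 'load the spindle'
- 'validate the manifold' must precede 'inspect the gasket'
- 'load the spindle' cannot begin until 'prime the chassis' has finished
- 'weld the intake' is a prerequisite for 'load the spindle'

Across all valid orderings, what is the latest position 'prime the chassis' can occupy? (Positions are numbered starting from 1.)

Every step that must follow 'prime the chassis' has to come after it. Tracing all chains starting from 'prime the chassis', those steps are: 'inspect the gasket', 'weld the intake', 'load the spindle' — 3 in total.
With 3 mandatory successors out of 7 steps total, the latest slot for 'prime the chassis' is 7−3 = 4, and it's reachable by doing all non-successors before 'prime the chassis'.

4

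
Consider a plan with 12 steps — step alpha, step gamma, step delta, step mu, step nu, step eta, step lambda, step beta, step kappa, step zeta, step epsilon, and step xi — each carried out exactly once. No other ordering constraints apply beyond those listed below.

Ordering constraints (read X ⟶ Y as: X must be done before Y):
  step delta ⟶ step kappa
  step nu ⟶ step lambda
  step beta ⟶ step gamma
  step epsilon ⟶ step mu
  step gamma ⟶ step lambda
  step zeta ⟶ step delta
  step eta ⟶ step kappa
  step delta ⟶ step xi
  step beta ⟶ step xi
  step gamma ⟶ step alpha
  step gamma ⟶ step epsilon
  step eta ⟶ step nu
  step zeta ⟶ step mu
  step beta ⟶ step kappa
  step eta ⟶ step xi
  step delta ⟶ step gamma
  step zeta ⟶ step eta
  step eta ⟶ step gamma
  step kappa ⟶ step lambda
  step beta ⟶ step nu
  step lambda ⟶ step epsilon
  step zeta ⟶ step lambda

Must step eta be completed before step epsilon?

Yes

There is a constraint chain step eta → step gamma → step epsilon.
Hence step eta necessarily comes before step epsilon.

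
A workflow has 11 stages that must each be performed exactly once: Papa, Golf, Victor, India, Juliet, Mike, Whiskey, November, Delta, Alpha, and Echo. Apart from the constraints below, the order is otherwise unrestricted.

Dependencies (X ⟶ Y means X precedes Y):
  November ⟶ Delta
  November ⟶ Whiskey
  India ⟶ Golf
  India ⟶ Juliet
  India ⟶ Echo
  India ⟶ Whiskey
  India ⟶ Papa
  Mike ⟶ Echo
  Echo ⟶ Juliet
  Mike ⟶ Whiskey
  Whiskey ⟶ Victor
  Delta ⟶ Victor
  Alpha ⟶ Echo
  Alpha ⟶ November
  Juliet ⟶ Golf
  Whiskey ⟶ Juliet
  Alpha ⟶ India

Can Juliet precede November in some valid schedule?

There is a dependency chain November → Whiskey → Juliet, so Juliet always comes after November.
So no valid ordering can have Juliet before November.

No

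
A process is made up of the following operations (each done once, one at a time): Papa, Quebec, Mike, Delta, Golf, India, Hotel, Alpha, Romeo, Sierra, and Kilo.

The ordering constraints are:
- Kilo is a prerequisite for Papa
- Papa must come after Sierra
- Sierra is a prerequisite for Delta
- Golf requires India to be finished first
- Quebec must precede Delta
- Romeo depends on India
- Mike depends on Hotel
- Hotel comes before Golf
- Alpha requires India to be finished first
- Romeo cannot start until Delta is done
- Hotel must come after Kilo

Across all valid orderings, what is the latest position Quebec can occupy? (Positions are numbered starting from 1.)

Every operation that must follow Quebec has to come after it. Tracing all chains starting from Quebec, those operations are: Delta, Romeo — 2 in total.
With 2 mandatory successors out of 11 operations total, the latest slot for Quebec is 11−2 = 9, and it's reachable by doing all non-successors before Quebec.

9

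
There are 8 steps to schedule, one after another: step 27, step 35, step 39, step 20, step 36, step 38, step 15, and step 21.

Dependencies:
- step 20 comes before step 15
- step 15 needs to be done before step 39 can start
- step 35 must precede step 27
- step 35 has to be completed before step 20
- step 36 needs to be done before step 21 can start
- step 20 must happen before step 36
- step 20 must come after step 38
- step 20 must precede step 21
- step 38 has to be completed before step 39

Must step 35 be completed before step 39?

Chaining the stated constraints: step 35 → step 20 → step 15 → step 39.
So step 35 must precede step 39 in any valid ordering.

Yes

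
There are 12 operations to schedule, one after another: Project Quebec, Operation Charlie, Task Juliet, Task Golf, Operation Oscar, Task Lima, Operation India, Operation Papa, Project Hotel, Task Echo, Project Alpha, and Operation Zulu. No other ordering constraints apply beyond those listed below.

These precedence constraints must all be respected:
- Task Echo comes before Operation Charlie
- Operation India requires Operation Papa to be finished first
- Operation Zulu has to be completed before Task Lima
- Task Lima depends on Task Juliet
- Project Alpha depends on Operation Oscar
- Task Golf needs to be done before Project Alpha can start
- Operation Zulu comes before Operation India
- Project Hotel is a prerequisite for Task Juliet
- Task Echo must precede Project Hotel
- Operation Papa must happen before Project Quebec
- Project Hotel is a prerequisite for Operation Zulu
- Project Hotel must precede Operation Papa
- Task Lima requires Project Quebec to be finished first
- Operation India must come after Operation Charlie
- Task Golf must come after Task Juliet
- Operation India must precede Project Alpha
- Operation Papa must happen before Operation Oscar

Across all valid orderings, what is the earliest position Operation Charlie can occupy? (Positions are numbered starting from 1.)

The only operation forced before Operation Charlie (directly or transitively) is Task Echo.
So at minimum 1 operation comes before Operation Charlie, putting Operation Charlie no earlier than position 2. That position is achievable by scheduling exactly that predecessor first.

2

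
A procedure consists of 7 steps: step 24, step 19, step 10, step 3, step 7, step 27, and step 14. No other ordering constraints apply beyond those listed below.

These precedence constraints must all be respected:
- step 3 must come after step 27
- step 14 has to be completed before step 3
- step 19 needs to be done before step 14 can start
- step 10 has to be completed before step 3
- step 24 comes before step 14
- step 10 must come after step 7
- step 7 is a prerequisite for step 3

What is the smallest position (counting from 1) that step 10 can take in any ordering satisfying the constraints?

Working backwards through the constraints from step 10, its only required predecessor is step 7.
So at minimum 1 step comes before step 10, putting step 10 no earlier than position 2. That position is achievable by scheduling exactly that predecessor first.

2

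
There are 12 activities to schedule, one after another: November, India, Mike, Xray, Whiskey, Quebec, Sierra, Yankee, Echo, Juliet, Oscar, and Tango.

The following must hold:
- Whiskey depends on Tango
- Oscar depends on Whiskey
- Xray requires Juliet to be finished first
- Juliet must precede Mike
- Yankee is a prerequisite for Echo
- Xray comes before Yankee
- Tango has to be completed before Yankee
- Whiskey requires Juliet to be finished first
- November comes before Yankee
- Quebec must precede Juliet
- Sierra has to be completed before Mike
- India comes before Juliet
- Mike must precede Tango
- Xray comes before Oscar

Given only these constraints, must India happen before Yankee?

Tracing the constraints gives a chain: India → Juliet → Xray → Yankee.
Hence India necessarily comes before Yankee.

Yes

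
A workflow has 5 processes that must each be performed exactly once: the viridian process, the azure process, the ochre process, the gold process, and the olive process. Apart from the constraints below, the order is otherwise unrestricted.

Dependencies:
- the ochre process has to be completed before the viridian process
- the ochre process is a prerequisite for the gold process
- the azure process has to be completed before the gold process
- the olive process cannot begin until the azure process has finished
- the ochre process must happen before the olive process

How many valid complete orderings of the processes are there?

14

The processes with no prerequisites are the azure process, the ochre process; any of them can be placed first.
Systematically extending each partial ordering one process at a time and counting, there are 14 complete orderings.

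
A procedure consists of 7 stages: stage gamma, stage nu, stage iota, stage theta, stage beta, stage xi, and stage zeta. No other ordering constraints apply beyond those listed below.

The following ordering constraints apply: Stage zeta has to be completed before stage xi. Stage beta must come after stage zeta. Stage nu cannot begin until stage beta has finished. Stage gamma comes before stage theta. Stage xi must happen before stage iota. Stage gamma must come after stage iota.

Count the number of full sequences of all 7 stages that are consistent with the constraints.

15

Stage zeta is the only stage with nothing required before it, so every ordering starts there.
Enumerating by repeatedly choosing an available stage (one whose prerequisites are all placed) gives 15 distinct complete orderings.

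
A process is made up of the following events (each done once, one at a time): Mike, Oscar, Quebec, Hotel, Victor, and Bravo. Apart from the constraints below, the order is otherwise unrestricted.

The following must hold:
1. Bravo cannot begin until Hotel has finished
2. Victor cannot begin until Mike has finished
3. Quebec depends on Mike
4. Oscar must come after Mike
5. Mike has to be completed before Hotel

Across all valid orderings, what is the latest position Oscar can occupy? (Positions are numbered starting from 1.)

Oscar has no required successors, so nothing stops it from going last (position 6).

6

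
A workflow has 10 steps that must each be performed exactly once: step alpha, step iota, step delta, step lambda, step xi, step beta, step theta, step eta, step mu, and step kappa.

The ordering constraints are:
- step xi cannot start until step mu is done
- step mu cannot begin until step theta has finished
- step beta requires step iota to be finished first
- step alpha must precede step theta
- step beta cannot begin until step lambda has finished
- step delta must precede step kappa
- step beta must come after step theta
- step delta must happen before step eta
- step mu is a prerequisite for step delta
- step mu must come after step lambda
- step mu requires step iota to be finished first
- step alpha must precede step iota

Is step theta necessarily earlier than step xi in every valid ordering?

Yes

Chaining the stated constraints: step theta → step mu → step xi.
So step theta must precede step xi in any valid ordering.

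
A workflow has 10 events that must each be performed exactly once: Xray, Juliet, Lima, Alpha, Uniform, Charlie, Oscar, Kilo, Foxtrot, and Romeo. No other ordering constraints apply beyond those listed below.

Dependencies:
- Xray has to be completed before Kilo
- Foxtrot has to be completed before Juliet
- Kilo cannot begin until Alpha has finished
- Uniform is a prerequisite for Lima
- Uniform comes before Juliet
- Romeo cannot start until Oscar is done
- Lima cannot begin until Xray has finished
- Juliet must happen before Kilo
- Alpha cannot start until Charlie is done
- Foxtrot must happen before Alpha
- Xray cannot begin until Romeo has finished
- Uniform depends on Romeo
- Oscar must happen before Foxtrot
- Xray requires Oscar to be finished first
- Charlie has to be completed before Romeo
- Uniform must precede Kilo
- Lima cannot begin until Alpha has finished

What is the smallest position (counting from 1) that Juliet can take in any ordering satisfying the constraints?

6

The events that are forced before Juliet, directly or transitively, are Uniform, Charlie, Oscar, Foxtrot, Romeo. That's 5 events.
With 5 mandatory predecessors, the earliest Juliet can sit is position 5+1 = 6, and placing just those 5 first achieves it.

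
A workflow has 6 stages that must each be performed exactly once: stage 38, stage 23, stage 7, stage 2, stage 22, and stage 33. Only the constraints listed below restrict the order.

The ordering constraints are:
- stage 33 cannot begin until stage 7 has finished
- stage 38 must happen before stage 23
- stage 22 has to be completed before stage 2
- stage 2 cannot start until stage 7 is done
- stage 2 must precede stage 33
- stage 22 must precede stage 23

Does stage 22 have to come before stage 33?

Yes

Following the dependencies: stage 22 → stage 2 → stage 33.
So stage 22 must precede stage 33 in any valid ordering.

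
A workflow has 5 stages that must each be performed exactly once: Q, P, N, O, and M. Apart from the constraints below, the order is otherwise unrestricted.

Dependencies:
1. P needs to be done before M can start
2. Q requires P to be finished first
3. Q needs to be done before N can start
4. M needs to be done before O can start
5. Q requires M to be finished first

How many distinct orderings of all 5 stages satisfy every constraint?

Only P has no prerequisites, so it must go first.
Counting all ways to extend the partial order to a total order gives 3.

3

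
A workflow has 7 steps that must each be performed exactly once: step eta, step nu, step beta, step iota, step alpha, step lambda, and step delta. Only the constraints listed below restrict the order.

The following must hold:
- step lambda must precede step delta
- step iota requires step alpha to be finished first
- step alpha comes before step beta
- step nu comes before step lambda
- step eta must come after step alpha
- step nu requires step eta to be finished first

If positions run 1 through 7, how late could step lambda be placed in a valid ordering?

Following the constraints forward from step lambda, its only required successor is step delta.
With 1 mandatory successor out of 7 steps total, the latest slot for step lambda is 7−1 = 6, and it's reachable by doing all non-successors before step lambda.

6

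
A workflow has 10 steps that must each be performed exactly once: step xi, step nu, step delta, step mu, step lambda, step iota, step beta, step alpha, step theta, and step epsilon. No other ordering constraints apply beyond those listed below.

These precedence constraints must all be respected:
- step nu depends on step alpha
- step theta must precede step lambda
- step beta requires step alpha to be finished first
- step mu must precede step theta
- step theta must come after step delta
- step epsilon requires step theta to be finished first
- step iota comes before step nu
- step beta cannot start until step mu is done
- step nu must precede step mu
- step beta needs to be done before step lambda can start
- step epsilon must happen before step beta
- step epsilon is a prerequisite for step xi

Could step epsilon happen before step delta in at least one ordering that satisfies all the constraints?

There is a dependency chain step delta → step theta → step epsilon, so step epsilon always comes after step delta.
Hence step epsilon can never be scheduled before step delta.

No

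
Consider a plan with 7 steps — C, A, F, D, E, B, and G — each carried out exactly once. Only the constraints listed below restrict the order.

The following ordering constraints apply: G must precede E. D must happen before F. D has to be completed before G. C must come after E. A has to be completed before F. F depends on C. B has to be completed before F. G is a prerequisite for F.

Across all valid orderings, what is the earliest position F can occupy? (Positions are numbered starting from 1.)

The steps that are forced before F, directly or transitively, are C, A, D, E, B, G. That's 6 steps.
With 6 mandatory predecessors, the earliest F can sit is position 6+1 = 7, and placing just those 6 first achieves it.

7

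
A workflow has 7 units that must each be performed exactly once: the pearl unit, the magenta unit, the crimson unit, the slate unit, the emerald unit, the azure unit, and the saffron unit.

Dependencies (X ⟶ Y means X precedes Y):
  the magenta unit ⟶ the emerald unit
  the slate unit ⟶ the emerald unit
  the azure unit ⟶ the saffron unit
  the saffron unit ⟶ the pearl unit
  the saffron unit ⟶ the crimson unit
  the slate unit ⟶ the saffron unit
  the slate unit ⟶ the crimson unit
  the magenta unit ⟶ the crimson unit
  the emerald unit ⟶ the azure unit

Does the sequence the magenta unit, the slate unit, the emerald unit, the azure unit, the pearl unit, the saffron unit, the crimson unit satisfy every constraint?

In the proposed order, the pearl unit appears before the saffron unit.
That contradicts the constraint that the saffron unit must precede the pearl unit.

No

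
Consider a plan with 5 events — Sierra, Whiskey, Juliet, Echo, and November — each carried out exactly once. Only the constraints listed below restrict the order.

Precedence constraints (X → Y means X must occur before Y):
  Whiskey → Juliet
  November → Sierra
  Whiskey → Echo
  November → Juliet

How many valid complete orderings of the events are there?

16

The events with no prerequisites are Whiskey, November; any of them can be placed first.
Systematically extending each partial ordering one event at a time and counting, there are 16 complete orderings.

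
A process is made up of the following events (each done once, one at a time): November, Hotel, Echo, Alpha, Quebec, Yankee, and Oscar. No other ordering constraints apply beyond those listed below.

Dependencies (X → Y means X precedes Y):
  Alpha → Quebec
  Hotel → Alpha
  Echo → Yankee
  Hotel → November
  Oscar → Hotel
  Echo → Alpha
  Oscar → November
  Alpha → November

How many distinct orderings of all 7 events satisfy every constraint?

The events with no prerequisites are Echo, Oscar; any of them can be placed first.
Systematically extending each partial ordering one event at a time and counting, there are 30 complete orderings.

30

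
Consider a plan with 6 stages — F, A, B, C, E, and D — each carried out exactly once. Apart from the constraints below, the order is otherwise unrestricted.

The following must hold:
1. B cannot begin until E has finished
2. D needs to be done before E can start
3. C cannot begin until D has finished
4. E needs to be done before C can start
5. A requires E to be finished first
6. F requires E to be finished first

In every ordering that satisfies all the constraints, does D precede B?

Tracing the constraints gives a chain: D → E → B.
Hence D necessarily comes before B.

Yes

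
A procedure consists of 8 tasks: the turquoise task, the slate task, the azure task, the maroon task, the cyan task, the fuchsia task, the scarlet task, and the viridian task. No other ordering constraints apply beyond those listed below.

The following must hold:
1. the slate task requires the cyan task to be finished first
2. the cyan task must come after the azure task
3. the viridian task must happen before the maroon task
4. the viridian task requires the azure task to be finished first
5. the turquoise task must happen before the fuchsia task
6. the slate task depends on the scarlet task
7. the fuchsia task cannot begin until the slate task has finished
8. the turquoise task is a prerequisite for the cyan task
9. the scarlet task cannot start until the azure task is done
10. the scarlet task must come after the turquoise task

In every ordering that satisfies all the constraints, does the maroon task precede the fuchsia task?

Nothing in the constraints links the maroon task and the fuchsia task; they are unordered relative to each other.
So the maroon task can come before the fuchsia task or after — it is not forced.

No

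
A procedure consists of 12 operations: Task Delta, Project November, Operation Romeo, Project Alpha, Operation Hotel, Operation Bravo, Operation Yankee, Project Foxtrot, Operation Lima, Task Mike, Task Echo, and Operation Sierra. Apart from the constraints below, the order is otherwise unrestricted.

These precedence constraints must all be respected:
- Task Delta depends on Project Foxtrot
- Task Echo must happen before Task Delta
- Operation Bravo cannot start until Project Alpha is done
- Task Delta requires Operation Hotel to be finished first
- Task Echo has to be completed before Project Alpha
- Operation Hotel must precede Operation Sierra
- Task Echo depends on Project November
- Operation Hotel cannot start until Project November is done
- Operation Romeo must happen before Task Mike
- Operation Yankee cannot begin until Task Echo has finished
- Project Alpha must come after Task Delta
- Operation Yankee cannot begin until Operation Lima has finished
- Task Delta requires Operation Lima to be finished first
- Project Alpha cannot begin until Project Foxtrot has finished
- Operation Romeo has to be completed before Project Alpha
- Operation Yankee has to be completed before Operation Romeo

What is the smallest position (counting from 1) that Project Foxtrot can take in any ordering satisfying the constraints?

No constraint forces any other operation before Project Foxtrot, so it can be placed first.

1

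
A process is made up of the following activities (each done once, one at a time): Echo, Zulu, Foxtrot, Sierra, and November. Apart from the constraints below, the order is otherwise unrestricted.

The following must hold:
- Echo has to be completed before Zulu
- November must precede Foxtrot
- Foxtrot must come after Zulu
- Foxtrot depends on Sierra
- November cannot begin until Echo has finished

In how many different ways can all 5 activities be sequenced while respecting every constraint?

The activities with no prerequisites are Echo, Sierra; any of them can be placed first.
Enumerating by repeatedly choosing an available activity (one whose prerequisites are all placed) gives 8 distinct complete orderings.

8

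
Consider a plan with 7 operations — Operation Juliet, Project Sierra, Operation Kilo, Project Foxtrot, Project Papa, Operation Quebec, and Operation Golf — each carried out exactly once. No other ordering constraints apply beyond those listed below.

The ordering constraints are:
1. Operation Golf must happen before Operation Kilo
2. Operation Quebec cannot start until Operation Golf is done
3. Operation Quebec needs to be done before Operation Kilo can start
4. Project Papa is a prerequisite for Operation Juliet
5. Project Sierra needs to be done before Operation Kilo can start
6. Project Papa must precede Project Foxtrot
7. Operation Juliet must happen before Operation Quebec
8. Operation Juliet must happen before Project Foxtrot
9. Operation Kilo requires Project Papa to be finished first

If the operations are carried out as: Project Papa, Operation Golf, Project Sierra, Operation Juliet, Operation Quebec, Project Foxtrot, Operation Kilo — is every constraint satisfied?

Checking each listed constraint against this order: for instance, Project Papa is in position 1 and Operation Kilo in position 7, so that constraint holds — and the remaining constraints check out the same way.

Yes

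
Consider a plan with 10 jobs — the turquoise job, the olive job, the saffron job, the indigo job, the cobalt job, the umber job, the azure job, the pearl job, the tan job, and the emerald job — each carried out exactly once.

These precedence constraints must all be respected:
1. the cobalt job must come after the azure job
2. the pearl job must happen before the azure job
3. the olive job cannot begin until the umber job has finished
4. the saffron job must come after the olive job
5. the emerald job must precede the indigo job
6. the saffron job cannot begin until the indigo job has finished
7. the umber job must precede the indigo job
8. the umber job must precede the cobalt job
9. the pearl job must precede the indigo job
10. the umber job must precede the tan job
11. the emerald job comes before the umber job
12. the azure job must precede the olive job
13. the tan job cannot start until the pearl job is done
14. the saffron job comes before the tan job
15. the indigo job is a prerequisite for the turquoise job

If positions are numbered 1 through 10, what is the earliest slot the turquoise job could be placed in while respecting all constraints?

5

Working backwards through the constraints from the turquoise job, its full set of required predecessors is the indigo job, the umber job, the pearl job, the emerald job — 4 of them.
With 4 mandatory predecessors, the earliest the turquoise job can sit is position 4+1 = 5, and placing just those 4 first achieves it.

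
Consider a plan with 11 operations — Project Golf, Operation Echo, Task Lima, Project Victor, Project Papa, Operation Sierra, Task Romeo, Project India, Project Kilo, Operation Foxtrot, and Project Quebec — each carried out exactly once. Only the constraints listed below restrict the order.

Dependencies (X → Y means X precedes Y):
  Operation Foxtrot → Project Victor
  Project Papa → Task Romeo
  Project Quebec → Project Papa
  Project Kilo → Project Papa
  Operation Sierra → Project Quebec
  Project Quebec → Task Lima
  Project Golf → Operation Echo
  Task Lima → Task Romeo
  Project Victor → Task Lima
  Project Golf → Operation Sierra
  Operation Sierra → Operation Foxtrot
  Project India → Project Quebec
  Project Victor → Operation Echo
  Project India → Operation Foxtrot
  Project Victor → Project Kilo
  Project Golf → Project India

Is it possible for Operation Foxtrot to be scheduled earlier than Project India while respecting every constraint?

There is a dependency chain Project India → Operation Foxtrot, so Operation Foxtrot always comes after Project India.
Hence Operation Foxtrot can never be scheduled before Project India.

No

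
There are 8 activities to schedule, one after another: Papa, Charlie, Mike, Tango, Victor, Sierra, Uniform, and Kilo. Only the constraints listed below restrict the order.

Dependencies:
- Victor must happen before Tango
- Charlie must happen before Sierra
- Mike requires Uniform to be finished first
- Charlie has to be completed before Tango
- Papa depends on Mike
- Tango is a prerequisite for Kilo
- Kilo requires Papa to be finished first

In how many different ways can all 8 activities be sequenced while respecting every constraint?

215

The activities with no prerequisites are Charlie, Victor, Uniform; any of them can be placed first.
Enumerating by repeatedly choosing an available activity (one whose prerequisites are all placed) gives 215 distinct complete orderings.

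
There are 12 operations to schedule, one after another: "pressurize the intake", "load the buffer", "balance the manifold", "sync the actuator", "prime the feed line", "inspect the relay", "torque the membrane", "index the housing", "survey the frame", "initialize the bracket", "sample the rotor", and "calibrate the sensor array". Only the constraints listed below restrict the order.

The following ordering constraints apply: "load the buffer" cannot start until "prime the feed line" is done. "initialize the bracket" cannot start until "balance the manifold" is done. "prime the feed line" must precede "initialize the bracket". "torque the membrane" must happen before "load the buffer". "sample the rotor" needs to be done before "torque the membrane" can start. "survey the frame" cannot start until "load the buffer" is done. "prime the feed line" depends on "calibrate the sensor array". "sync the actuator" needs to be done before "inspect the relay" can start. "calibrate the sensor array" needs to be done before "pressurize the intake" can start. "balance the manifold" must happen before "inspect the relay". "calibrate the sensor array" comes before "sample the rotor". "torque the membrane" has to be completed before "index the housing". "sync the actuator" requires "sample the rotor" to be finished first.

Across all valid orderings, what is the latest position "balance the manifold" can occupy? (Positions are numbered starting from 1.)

10

Following every chain forward from "balance the manifold", the operations that must come later are "inspect the relay", "initialize the bracket" — 2 of them.
With 2 mandatory successors out of 12 operations total, the latest slot for "balance the manifold" is 12−2 = 10, and it's reachable by doing all non-successors before "balance the manifold".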